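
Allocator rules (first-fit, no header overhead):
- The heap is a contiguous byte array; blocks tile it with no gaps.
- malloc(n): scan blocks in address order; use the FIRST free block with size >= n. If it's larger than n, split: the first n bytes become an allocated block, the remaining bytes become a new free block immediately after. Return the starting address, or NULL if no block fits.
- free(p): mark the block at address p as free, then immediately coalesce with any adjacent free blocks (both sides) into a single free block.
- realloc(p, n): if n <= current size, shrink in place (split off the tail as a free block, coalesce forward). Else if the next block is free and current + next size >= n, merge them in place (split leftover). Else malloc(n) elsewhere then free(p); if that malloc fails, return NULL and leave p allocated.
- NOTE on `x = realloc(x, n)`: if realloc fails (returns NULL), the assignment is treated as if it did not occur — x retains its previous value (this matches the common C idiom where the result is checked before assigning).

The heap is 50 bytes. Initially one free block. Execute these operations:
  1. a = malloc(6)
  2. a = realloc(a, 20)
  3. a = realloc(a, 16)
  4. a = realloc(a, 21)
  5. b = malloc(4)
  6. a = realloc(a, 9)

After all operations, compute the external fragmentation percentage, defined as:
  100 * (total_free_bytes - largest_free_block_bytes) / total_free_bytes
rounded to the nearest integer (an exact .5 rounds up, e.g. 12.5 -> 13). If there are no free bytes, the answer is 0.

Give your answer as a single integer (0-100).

Answer: 32

Derivation:
Op 1: a = malloc(6) -> a = 0; heap: [0-5 ALLOC][6-49 FREE]
Op 2: a = realloc(a, 20) -> a = 0; heap: [0-19 ALLOC][20-49 FREE]
Op 3: a = realloc(a, 16) -> a = 0; heap: [0-15 ALLOC][16-49 FREE]
Op 4: a = realloc(a, 21) -> a = 0; heap: [0-20 ALLOC][21-49 FREE]
Op 5: b = malloc(4) -> b = 21; heap: [0-20 ALLOC][21-24 ALLOC][25-49 FREE]
Op 6: a = realloc(a, 9) -> a = 0; heap: [0-8 ALLOC][9-20 FREE][21-24 ALLOC][25-49 FREE]
Free blocks: [12 25] total_free=37 largest=25 -> 100*(37-25)/37 = 1200/37 ≈ 32.432 -> rounds to 32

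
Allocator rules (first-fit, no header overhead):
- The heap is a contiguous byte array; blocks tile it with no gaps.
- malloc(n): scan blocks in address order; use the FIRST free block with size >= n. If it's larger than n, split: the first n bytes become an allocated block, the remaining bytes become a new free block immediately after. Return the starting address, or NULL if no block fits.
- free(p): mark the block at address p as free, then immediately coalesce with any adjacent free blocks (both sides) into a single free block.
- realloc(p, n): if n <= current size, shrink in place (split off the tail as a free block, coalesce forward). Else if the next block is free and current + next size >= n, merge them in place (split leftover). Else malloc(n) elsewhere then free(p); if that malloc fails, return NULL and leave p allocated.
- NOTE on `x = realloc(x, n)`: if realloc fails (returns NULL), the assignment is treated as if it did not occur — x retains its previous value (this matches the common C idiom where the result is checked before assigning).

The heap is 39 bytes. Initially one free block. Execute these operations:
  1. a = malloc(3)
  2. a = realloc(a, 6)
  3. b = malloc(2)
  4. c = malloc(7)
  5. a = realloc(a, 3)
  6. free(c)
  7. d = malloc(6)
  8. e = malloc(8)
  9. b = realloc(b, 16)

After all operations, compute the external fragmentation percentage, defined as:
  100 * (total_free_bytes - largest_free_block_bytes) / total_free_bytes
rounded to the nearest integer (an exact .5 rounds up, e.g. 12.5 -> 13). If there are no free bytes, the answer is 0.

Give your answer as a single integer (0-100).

Op 1: a = malloc(3) -> a = 0; heap: [0-2 ALLOC][3-38 FREE]
Op 2: a = realloc(a, 6) -> a = 0; heap: [0-5 ALLOC][6-38 FREE]
Op 3: b = malloc(2) -> b = 6; heap: [0-5 ALLOC][6-7 ALLOC][8-38 FREE]
Op 4: c = malloc(7) -> c = 8; heap: [0-5 ALLOC][6-7 ALLOC][8-14 ALLOC][15-38 FREE]
Op 5: a = realloc(a, 3) -> a = 0; heap: [0-2 ALLOC][3-5 FREE][6-7 ALLOC][8-14 ALLOC][15-38 FREE]
Op 6: free(c) -> (freed c); heap: [0-2 ALLOC][3-5 FREE][6-7 ALLOC][8-38 FREE]
Op 7: d = malloc(6) -> d = 8; heap: [0-2 ALLOC][3-5 FREE][6-7 ALLOC][8-13 ALLOC][14-38 FREE]
Op 8: e = malloc(8) -> e = 14; heap: [0-2 ALLOC][3-5 FREE][6-7 ALLOC][8-13 ALLOC][14-21 ALLOC][22-38 FREE]
Op 9: b = realloc(b, 16) -> b = 22; heap: [0-2 ALLOC][3-7 FREE][8-13 ALLOC][14-21 ALLOC][22-37 ALLOC][38-38 FREE]
Free blocks: [5 1] total_free=6 largest=5 -> 100*(6-5)/6 = 100/6 ≈ 16.667 -> rounds to 17

Answer: 17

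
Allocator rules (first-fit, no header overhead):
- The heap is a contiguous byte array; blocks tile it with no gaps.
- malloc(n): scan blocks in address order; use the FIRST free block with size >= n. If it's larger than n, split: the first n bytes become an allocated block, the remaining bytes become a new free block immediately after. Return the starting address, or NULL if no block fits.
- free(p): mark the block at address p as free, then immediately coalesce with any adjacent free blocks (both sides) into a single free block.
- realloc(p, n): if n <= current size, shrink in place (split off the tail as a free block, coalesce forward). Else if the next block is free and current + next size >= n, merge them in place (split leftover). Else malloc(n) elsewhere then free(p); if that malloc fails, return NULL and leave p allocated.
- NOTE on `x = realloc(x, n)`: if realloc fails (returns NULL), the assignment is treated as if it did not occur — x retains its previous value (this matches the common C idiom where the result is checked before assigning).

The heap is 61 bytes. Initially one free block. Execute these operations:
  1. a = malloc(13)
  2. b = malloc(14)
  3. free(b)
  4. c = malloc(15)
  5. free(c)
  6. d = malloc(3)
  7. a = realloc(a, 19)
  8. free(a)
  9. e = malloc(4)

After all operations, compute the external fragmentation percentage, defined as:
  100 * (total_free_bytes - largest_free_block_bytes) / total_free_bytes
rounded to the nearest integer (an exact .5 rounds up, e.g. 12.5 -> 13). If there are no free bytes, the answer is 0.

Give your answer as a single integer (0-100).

Op 1: a = malloc(13) -> a = 0; heap: [0-12 ALLOC][13-60 FREE]
Op 2: b = malloc(14) -> b = 13; heap: [0-12 ALLOC][13-26 ALLOC][27-60 FREE]
Op 3: free(b) -> (freed b); heap: [0-12 ALLOC][13-60 FREE]
Op 4: c = malloc(15) -> c = 13; heap: [0-12 ALLOC][13-27 ALLOC][28-60 FREE]
Op 5: free(c) -> (freed c); heap: [0-12 ALLOC][13-60 FREE]
Op 6: d = malloc(3) -> d = 13; heap: [0-12 ALLOC][13-15 ALLOC][16-60 FREE]
Op 7: a = realloc(a, 19) -> a = 16; heap: [0-12 FREE][13-15 ALLOC][16-34 ALLOC][35-60 FREE]
Op 8: free(a) -> (freed a); heap: [0-12 FREE][13-15 ALLOC][16-60 FREE]
Op 9: e = malloc(4) -> e = 0; heap: [0-3 ALLOC][4-12 FREE][13-15 ALLOC][16-60 FREE]
Free blocks: [9 45] total_free=54 largest=45 -> 100*(54-45)/54 = 900/54 ≈ 16.667 -> rounds to 17

Answer: 17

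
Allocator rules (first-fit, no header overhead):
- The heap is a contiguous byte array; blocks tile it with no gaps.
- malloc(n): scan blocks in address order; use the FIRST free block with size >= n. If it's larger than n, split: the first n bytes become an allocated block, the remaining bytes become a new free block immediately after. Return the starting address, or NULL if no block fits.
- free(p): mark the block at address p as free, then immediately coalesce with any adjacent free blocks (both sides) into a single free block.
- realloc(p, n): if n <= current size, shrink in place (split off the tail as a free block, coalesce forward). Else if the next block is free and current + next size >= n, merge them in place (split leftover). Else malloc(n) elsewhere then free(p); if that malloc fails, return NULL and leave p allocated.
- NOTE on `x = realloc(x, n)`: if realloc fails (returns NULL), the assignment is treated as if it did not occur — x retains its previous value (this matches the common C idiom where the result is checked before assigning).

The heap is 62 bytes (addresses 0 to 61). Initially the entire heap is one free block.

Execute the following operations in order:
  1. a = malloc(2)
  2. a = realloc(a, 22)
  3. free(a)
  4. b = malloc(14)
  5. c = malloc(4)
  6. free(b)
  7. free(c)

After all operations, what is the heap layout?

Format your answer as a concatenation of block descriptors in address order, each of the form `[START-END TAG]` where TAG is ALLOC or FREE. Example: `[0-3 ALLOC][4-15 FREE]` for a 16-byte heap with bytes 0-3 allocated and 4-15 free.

Answer: [0-61 FREE]

Derivation:
Op 1: a = malloc(2) -> a = 0; heap: [0-1 ALLOC][2-61 FREE]
Op 2: a = realloc(a, 22) -> a = 0; heap: [0-21 ALLOC][22-61 FREE]
Op 3: free(a) -> (freed a); heap: [0-61 FREE]
Op 4: b = malloc(14) -> b = 0; heap: [0-13 ALLOC][14-61 FREE]
Op 5: c = malloc(4) -> c = 14; heap: [0-13 ALLOC][14-17 ALLOC][18-61 FREE]
Op 6: free(b) -> (freed b); heap: [0-13 FREE][14-17 ALLOC][18-61 FREE]
Op 7: free(c) -> (freed c); heap: [0-61 FREE]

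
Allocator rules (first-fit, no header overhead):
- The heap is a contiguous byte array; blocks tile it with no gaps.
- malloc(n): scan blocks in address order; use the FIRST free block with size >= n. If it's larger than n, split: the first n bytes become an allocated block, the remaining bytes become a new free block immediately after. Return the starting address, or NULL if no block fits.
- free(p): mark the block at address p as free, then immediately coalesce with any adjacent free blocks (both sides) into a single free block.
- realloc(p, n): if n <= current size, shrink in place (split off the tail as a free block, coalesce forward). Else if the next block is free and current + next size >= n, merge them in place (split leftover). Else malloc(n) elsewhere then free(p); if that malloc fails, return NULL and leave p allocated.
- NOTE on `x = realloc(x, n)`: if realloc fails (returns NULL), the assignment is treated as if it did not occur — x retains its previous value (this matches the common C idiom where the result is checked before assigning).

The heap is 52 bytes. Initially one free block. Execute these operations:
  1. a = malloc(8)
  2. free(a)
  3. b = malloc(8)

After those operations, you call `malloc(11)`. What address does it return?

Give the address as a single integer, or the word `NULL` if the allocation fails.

Op 1: a = malloc(8) -> a = 0; heap: [0-7 ALLOC][8-51 FREE]
Op 2: free(a) -> (freed a); heap: [0-51 FREE]
Op 3: b = malloc(8) -> b = 0; heap: [0-7 ALLOC][8-51 FREE]
malloc(11): first-fit scan over [0-7 ALLOC][8-51 FREE] -> 8

Answer: 8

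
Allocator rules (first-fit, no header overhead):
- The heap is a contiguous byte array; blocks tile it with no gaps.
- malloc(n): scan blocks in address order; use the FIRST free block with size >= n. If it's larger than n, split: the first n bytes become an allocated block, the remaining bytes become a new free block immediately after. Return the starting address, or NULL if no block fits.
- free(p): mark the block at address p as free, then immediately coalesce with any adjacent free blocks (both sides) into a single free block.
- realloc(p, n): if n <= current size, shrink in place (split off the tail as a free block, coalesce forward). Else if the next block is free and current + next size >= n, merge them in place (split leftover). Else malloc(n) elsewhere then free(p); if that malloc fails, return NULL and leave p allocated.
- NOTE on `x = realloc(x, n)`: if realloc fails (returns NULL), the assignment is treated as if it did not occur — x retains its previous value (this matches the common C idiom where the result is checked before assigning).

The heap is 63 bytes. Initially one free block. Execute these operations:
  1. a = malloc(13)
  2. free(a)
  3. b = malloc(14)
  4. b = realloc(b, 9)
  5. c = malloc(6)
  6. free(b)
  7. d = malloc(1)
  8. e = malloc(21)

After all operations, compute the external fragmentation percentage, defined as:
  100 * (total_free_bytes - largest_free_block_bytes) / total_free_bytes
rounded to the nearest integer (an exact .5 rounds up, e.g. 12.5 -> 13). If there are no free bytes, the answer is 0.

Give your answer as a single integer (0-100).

Answer: 23

Derivation:
Op 1: a = malloc(13) -> a = 0; heap: [0-12 ALLOC][13-62 FREE]
Op 2: free(a) -> (freed a); heap: [0-62 FREE]
Op 3: b = malloc(14) -> b = 0; heap: [0-13 ALLOC][14-62 FREE]
Op 4: b = realloc(b, 9) -> b = 0; heap: [0-8 ALLOC][9-62 FREE]
Op 5: c = malloc(6) -> c = 9; heap: [0-8 ALLOC][9-14 ALLOC][15-62 FREE]
Op 6: free(b) -> (freed b); heap: [0-8 FREE][9-14 ALLOC][15-62 FREE]
Op 7: d = malloc(1) -> d = 0; heap: [0-0 ALLOC][1-8 FREE][9-14 ALLOC][15-62 FREE]
Op 8: e = malloc(21) -> e = 15; heap: [0-0 ALLOC][1-8 FREE][9-14 ALLOC][15-35 ALLOC][36-62 FREE]
Free blocks: [8 27] total_free=35 largest=27 -> 100*(35-27)/35 = 800/35 ≈ 22.857 -> rounds to 23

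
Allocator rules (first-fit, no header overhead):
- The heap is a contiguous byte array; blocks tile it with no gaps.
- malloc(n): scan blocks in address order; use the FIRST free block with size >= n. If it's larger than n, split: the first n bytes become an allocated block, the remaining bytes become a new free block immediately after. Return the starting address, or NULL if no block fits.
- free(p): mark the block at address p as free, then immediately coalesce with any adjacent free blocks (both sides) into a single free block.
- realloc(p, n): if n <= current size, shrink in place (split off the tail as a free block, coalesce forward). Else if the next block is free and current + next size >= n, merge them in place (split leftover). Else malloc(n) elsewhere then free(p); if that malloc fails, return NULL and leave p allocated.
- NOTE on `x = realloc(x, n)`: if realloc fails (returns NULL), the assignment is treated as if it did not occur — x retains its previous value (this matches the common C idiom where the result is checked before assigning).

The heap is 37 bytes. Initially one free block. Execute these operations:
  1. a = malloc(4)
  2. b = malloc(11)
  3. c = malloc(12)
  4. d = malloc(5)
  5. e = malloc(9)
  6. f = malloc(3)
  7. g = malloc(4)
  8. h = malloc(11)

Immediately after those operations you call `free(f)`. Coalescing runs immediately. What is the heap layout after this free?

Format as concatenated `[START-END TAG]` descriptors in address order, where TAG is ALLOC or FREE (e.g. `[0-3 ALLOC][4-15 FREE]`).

Answer: [0-3 ALLOC][4-14 ALLOC][15-26 ALLOC][27-31 ALLOC][32-36 FREE]

Derivation:
Op 1: a = malloc(4) -> a = 0; heap: [0-3 ALLOC][4-36 FREE]
Op 2: b = malloc(11) -> b = 4; heap: [0-3 ALLOC][4-14 ALLOC][15-36 FREE]
Op 3: c = malloc(12) -> c = 15; heap: [0-3 ALLOC][4-14 ALLOC][15-26 ALLOC][27-36 FREE]
Op 4: d = malloc(5) -> d = 27; heap: [0-3 ALLOC][4-14 ALLOC][15-26 ALLOC][27-31 ALLOC][32-36 FREE]
Op 5: e = malloc(9) -> e = NULL; heap: [0-3 ALLOC][4-14 ALLOC][15-26 ALLOC][27-31 ALLOC][32-36 FREE]
Op 6: f = malloc(3) -> f = 32; heap: [0-3 ALLOC][4-14 ALLOC][15-26 ALLOC][27-31 ALLOC][32-34 ALLOC][35-36 FREE]
Op 7: g = malloc(4) -> g = NULL; heap: [0-3 ALLOC][4-14 ALLOC][15-26 ALLOC][27-31 ALLOC][32-34 ALLOC][35-36 FREE]
Op 8: h = malloc(11) -> h = NULL; heap: [0-3 ALLOC][4-14 ALLOC][15-26 ALLOC][27-31 ALLOC][32-34 ALLOC][35-36 FREE]
free(f): f = 32 -> block [32-34 ALLOC]; mark free, coalesce with adjacent free neighbors -> [0-3 ALLOC][4-14 ALLOC][15-26 ALLOC][27-31 ALLOC][32-36 FREE]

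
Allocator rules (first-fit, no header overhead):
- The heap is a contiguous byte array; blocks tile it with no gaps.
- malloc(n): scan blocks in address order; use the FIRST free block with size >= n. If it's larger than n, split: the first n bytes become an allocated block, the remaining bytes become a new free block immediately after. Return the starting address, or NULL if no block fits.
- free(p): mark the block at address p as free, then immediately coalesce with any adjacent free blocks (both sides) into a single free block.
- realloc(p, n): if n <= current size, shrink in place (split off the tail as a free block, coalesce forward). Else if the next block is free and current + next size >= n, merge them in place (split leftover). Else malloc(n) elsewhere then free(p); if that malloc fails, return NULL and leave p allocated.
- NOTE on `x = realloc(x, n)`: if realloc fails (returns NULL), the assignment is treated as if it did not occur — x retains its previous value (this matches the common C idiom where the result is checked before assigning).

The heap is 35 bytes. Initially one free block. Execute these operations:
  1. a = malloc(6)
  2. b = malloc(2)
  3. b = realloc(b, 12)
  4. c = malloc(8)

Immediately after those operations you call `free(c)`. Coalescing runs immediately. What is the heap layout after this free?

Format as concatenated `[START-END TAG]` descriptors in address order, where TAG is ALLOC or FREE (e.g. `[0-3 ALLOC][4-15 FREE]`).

Answer: [0-5 ALLOC][6-17 ALLOC][18-34 FREE]

Derivation:
Op 1: a = malloc(6) -> a = 0; heap: [0-5 ALLOC][6-34 FREE]
Op 2: b = malloc(2) -> b = 6; heap: [0-5 ALLOC][6-7 ALLOC][8-34 FREE]
Op 3: b = realloc(b, 12) -> b = 6; heap: [0-5 ALLOC][6-17 ALLOC][18-34 FREE]
Op 4: c = malloc(8) -> c = 18; heap: [0-5 ALLOC][6-17 ALLOC][18-25 ALLOC][26-34 FREE]
free(c): c = 18 -> block [18-25 ALLOC]; mark free, coalesce with adjacent free neighbors -> [0-5 ALLOC][6-17 ALLOC][18-34 FREE]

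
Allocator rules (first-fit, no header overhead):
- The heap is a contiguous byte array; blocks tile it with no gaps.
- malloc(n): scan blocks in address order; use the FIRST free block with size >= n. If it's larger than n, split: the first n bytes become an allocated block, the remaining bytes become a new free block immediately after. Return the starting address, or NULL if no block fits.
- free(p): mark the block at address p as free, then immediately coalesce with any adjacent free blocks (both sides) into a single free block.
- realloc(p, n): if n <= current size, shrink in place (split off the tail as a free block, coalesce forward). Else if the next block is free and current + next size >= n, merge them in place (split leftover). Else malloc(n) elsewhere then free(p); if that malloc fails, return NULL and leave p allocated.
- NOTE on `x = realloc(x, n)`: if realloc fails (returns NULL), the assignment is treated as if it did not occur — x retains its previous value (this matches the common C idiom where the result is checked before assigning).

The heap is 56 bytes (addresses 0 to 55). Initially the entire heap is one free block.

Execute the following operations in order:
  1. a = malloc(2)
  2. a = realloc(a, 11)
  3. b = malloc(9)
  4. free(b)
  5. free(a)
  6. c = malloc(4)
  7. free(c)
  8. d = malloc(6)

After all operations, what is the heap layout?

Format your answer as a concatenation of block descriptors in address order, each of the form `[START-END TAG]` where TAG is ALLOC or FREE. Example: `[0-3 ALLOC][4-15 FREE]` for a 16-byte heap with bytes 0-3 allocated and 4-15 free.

Op 1: a = malloc(2) -> a = 0; heap: [0-1 ALLOC][2-55 FREE]
Op 2: a = realloc(a, 11) -> a = 0; heap: [0-10 ALLOC][11-55 FREE]
Op 3: b = malloc(9) -> b = 11; heap: [0-10 ALLOC][11-19 ALLOC][20-55 FREE]
Op 4: free(b) -> (freed b); heap: [0-10 ALLOC][11-55 FREE]
Op 5: free(a) -> (freed a); heap: [0-55 FREE]
Op 6: c = malloc(4) -> c = 0; heap: [0-3 ALLOC][4-55 FREE]
Op 7: free(c) -> (freed c); heap: [0-55 FREE]
Op 8: d = malloc(6) -> d = 0; heap: [0-5 ALLOC][6-55 FREE]

Answer: [0-5 ALLOC][6-55 FREE]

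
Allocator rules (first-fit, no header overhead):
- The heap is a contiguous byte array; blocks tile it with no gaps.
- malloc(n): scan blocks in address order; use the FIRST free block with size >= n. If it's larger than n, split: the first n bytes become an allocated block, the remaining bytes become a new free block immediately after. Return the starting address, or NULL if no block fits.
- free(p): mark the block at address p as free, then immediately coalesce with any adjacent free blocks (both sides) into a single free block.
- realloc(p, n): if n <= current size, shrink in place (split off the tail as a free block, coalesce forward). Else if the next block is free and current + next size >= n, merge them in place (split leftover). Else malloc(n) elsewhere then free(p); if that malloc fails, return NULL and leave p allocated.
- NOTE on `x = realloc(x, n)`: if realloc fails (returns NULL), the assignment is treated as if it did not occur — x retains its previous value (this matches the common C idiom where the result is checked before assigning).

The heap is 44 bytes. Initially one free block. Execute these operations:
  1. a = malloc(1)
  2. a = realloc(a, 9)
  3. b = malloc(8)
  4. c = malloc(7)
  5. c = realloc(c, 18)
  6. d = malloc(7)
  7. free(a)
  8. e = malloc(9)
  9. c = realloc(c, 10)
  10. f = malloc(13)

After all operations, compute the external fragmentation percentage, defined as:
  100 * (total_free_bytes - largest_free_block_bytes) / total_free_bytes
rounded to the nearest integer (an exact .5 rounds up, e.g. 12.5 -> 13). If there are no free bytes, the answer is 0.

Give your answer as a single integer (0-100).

Op 1: a = malloc(1) -> a = 0; heap: [0-0 ALLOC][1-43 FREE]
Op 2: a = realloc(a, 9) -> a = 0; heap: [0-8 ALLOC][9-43 FREE]
Op 3: b = malloc(8) -> b = 9; heap: [0-8 ALLOC][9-16 ALLOC][17-43 FREE]
Op 4: c = malloc(7) -> c = 17; heap: [0-8 ALLOC][9-16 ALLOC][17-23 ALLOC][24-43 FREE]
Op 5: c = realloc(c, 18) -> c = 17; heap: [0-8 ALLOC][9-16 ALLOC][17-34 ALLOC][35-43 FREE]
Op 6: d = malloc(7) -> d = 35; heap: [0-8 ALLOC][9-16 ALLOC][17-34 ALLOC][35-41 ALLOC][42-43 FREE]
Op 7: free(a) -> (freed a); heap: [0-8 FREE][9-16 ALLOC][17-34 ALLOC][35-41 ALLOC][42-43 FREE]
Op 8: e = malloc(9) -> e = 0; heap: [0-8 ALLOC][9-16 ALLOC][17-34 ALLOC][35-41 ALLOC][42-43 FREE]
Op 9: c = realloc(c, 10) -> c = 17; heap: [0-8 ALLOC][9-16 ALLOC][17-26 ALLOC][27-34 FREE][35-41 ALLOC][42-43 FREE]
Op 10: f = malloc(13) -> f = NULL; heap: [0-8 ALLOC][9-16 ALLOC][17-26 ALLOC][27-34 FREE][35-41 ALLOC][42-43 FREE]
Free blocks: [8 2] total_free=10 largest=8 -> 100*(10-8)/10 = 200/10 = 20

Answer: 20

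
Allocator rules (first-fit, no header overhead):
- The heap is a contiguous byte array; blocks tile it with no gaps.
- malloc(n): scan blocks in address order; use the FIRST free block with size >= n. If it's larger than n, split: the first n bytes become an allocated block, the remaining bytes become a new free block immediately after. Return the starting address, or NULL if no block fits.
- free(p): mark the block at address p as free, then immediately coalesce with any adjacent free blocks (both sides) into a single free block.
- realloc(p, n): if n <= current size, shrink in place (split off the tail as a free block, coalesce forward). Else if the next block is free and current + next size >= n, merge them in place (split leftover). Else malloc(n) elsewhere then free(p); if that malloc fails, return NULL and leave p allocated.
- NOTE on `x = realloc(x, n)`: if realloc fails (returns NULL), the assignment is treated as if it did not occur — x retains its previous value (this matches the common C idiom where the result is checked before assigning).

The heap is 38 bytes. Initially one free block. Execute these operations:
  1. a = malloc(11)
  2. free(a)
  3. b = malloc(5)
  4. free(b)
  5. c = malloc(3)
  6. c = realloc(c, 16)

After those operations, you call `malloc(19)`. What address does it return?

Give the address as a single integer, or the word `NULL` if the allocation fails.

Op 1: a = malloc(11) -> a = 0; heap: [0-10 ALLOC][11-37 FREE]
Op 2: free(a) -> (freed a); heap: [0-37 FREE]
Op 3: b = malloc(5) -> b = 0; heap: [0-4 ALLOC][5-37 FREE]
Op 4: free(b) -> (freed b); heap: [0-37 FREE]
Op 5: c = malloc(3) -> c = 0; heap: [0-2 ALLOC][3-37 FREE]
Op 6: c = realloc(c, 16) -> c = 0; heap: [0-15 ALLOC][16-37 FREE]
malloc(19): first-fit scan over [0-15 ALLOC][16-37 FREE] -> 16

Answer: 16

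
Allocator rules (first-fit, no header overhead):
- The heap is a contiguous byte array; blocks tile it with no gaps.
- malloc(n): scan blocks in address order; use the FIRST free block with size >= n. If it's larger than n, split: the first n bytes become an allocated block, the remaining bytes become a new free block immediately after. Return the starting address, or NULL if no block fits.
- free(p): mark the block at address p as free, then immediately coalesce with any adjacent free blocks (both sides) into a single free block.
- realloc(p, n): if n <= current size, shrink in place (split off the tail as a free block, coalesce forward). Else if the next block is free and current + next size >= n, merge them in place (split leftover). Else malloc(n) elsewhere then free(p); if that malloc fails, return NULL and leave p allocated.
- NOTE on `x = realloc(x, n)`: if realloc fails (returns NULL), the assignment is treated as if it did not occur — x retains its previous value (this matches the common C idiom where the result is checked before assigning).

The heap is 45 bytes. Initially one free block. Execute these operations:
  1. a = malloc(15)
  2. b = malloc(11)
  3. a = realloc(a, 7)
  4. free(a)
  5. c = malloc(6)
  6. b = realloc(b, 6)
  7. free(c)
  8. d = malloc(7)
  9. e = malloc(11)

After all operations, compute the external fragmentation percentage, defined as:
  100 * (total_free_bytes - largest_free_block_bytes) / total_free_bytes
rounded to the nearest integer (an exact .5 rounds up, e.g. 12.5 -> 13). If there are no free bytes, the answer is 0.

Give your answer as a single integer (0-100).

Op 1: a = malloc(15) -> a = 0; heap: [0-14 ALLOC][15-44 FREE]
Op 2: b = malloc(11) -> b = 15; heap: [0-14 ALLOC][15-25 ALLOC][26-44 FREE]
Op 3: a = realloc(a, 7) -> a = 0; heap: [0-6 ALLOC][7-14 FREE][15-25 ALLOC][26-44 FREE]
Op 4: free(a) -> (freed a); heap: [0-14 FREE][15-25 ALLOC][26-44 FREE]
Op 5: c = malloc(6) -> c = 0; heap: [0-5 ALLOC][6-14 FREE][15-25 ALLOC][26-44 FREE]
Op 6: b = realloc(b, 6) -> b = 15; heap: [0-5 ALLOC][6-14 FREE][15-20 ALLOC][21-44 FREE]
Op 7: free(c) -> (freed c); heap: [0-14 FREE][15-20 ALLOC][21-44 FREE]
Op 8: d = malloc(7) -> d = 0; heap: [0-6 ALLOC][7-14 FREE][15-20 ALLOC][21-44 FREE]
Op 9: e = malloc(11) -> e = 21; heap: [0-6 ALLOC][7-14 FREE][15-20 ALLOC][21-31 ALLOC][32-44 FREE]
Free blocks: [8 13] total_free=21 largest=13 -> 100*(21-13)/21 = 800/21 ≈ 38.095 -> rounds to 38

Answer: 38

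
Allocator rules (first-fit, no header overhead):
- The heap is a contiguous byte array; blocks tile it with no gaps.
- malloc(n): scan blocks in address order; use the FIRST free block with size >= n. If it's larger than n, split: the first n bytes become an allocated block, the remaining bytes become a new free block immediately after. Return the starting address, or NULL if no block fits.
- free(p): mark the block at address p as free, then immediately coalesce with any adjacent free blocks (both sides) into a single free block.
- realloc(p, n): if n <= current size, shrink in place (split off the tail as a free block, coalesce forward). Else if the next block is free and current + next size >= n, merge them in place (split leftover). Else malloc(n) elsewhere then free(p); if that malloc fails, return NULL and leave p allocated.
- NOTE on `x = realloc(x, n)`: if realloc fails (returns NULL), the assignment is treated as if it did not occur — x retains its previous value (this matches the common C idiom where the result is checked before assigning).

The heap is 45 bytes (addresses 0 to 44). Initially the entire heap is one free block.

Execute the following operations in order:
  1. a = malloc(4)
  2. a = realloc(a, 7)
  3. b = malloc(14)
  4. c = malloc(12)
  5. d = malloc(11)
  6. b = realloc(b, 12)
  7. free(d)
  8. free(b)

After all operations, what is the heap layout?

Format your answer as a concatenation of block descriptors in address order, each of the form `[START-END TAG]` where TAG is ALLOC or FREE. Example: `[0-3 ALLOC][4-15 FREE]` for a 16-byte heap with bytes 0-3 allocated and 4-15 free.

Answer: [0-6 ALLOC][7-20 FREE][21-32 ALLOC][33-44 FREE]

Derivation:
Op 1: a = malloc(4) -> a = 0; heap: [0-3 ALLOC][4-44 FREE]
Op 2: a = realloc(a, 7) -> a = 0; heap: [0-6 ALLOC][7-44 FREE]
Op 3: b = malloc(14) -> b = 7; heap: [0-6 ALLOC][7-20 ALLOC][21-44 FREE]
Op 4: c = malloc(12) -> c = 21; heap: [0-6 ALLOC][7-20 ALLOC][21-32 ALLOC][33-44 FREE]
Op 5: d = malloc(11) -> d = 33; heap: [0-6 ALLOC][7-20 ALLOC][21-32 ALLOC][33-43 ALLOC][44-44 FREE]
Op 6: b = realloc(b, 12) -> b = 7; heap: [0-6 ALLOC][7-18 ALLOC][19-20 FREE][21-32 ALLOC][33-43 ALLOC][44-44 FREE]
Op 7: free(d) -> (freed d); heap: [0-6 ALLOC][7-18 ALLOC][19-20 FREE][21-32 ALLOC][33-44 FREE]
Op 8: free(b) -> (freed b); heap: [0-6 ALLOC][7-20 FREE][21-32 ALLOC][33-44 FREE]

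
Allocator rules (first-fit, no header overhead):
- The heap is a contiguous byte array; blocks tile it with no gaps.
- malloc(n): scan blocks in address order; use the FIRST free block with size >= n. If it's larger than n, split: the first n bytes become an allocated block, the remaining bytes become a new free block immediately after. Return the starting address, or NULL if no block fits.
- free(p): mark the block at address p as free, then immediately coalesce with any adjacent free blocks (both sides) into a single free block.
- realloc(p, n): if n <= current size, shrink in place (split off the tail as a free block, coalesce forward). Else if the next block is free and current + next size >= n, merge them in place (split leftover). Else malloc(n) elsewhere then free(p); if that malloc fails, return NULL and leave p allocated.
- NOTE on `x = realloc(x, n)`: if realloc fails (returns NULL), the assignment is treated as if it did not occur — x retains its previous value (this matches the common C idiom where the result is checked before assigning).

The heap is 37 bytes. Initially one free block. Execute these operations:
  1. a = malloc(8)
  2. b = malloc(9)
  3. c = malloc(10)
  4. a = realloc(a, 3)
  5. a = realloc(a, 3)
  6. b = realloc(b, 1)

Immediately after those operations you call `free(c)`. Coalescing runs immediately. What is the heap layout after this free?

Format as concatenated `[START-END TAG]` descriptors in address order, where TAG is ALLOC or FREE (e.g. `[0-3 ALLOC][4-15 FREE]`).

Op 1: a = malloc(8) -> a = 0; heap: [0-7 ALLOC][8-36 FREE]
Op 2: b = malloc(9) -> b = 8; heap: [0-7 ALLOC][8-16 ALLOC][17-36 FREE]
Op 3: c = malloc(10) -> c = 17; heap: [0-7 ALLOC][8-16 ALLOC][17-26 ALLOC][27-36 FREE]
Op 4: a = realloc(a, 3) -> a = 0; heap: [0-2 ALLOC][3-7 FREE][8-16 ALLOC][17-26 ALLOC][27-36 FREE]
Op 5: a = realloc(a, 3) -> a = 0; heap: [0-2 ALLOC][3-7 FREE][8-16 ALLOC][17-26 ALLOC][27-36 FREE]
Op 6: b = realloc(b, 1) -> b = 8; heap: [0-2 ALLOC][3-7 FREE][8-8 ALLOC][9-16 FREE][17-26 ALLOC][27-36 FREE]
free(c): c = 17 -> block [17-26 ALLOC]; mark free, coalesce with adjacent free neighbors -> [0-2 ALLOC][3-7 FREE][8-8 ALLOC][9-36 FREE]

Answer: [0-2 ALLOC][3-7 FREE][8-8 ALLOC][9-36 FREE]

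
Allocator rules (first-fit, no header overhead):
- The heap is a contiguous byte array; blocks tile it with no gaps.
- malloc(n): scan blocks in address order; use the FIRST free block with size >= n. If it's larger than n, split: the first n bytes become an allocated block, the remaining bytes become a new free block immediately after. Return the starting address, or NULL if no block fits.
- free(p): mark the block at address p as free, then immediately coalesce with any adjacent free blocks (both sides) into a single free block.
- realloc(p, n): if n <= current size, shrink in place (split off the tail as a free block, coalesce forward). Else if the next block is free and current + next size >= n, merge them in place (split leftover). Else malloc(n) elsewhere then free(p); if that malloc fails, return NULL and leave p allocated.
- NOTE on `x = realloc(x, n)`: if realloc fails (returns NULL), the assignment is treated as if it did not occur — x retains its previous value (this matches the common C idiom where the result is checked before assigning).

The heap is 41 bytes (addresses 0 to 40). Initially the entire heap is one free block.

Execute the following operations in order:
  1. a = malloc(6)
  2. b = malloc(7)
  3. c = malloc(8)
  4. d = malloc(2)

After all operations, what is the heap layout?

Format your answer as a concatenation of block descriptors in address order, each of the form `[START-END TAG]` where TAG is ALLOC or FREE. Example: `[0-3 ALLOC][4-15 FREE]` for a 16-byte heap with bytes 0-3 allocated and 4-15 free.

Answer: [0-5 ALLOC][6-12 ALLOC][13-20 ALLOC][21-22 ALLOC][23-40 FREE]

Derivation:
Op 1: a = malloc(6) -> a = 0; heap: [0-5 ALLOC][6-40 FREE]
Op 2: b = malloc(7) -> b = 6; heap: [0-5 ALLOC][6-12 ALLOC][13-40 FREE]
Op 3: c = malloc(8) -> c = 13; heap: [0-5 ALLOC][6-12 ALLOC][13-20 ALLOC][21-40 FREE]
Op 4: d = malloc(2) -> d = 21; heap: [0-5 ALLOC][6-12 ALLOC][13-20 ALLOC][21-22 ALLOC][23-40 FREE]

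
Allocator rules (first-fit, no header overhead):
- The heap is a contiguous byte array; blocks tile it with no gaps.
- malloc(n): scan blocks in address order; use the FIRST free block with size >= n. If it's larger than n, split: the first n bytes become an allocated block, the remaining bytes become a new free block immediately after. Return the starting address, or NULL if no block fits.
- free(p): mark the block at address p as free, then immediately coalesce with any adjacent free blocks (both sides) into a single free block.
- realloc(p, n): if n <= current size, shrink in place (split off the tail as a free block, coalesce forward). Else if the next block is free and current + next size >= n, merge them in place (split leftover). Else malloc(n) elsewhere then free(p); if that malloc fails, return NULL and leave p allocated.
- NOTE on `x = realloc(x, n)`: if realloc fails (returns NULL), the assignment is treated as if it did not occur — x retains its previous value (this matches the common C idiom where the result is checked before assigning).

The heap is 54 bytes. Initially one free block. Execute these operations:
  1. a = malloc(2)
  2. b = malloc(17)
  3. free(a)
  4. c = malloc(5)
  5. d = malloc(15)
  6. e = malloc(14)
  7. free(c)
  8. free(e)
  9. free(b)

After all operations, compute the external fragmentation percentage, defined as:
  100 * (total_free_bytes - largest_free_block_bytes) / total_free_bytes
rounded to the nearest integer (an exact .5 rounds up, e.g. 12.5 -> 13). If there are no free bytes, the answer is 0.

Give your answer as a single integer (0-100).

Answer: 38

Derivation:
Op 1: a = malloc(2) -> a = 0; heap: [0-1 ALLOC][2-53 FREE]
Op 2: b = malloc(17) -> b = 2; heap: [0-1 ALLOC][2-18 ALLOC][19-53 FREE]
Op 3: free(a) -> (freed a); heap: [0-1 FREE][2-18 ALLOC][19-53 FREE]
Op 4: c = malloc(5) -> c = 19; heap: [0-1 FREE][2-18 ALLOC][19-23 ALLOC][24-53 FREE]
Op 5: d = malloc(15) -> d = 24; heap: [0-1 FREE][2-18 ALLOC][19-23 ALLOC][24-38 ALLOC][39-53 FREE]
Op 6: e = malloc(14) -> e = 39; heap: [0-1 FREE][2-18 ALLOC][19-23 ALLOC][24-38 ALLOC][39-52 ALLOC][53-53 FREE]
Op 7: free(c) -> (freed c); heap: [0-1 FREE][2-18 ALLOC][19-23 FREE][24-38 ALLOC][39-52 ALLOC][53-53 FREE]
Op 8: free(e) -> (freed e); heap: [0-1 FREE][2-18 ALLOC][19-23 FREE][24-38 ALLOC][39-53 FREE]
Op 9: free(b) -> (freed b); heap: [0-23 FREE][24-38 ALLOC][39-53 FREE]
Free blocks: [24 15] total_free=39 largest=24 -> 100*(39-24)/39 = 1500/39 ≈ 38.462 -> rounds to 38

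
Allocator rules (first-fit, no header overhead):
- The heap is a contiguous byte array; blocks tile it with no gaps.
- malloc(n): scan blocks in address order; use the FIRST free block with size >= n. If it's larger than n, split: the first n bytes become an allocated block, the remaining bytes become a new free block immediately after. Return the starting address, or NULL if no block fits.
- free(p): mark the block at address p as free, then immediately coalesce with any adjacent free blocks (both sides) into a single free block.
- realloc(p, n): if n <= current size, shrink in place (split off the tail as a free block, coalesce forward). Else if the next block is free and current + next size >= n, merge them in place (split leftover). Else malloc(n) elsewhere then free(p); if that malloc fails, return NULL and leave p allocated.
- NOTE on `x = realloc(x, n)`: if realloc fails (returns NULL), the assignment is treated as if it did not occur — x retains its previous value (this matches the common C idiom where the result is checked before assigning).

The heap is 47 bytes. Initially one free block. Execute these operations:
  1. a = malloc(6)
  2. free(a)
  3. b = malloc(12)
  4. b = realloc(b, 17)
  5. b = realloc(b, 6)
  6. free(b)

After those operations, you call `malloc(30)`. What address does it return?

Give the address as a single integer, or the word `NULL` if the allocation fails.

Answer: 0

Derivation:
Op 1: a = malloc(6) -> a = 0; heap: [0-5 ALLOC][6-46 FREE]
Op 2: free(a) -> (freed a); heap: [0-46 FREE]
Op 3: b = malloc(12) -> b = 0; heap: [0-11 ALLOC][12-46 FREE]
Op 4: b = realloc(b, 17) -> b = 0; heap: [0-16 ALLOC][17-46 FREE]
Op 5: b = realloc(b, 6) -> b = 0; heap: [0-5 ALLOC][6-46 FREE]
Op 6: free(b) -> (freed b); heap: [0-46 FREE]
malloc(30): first-fit scan over [0-46 FREE] -> 0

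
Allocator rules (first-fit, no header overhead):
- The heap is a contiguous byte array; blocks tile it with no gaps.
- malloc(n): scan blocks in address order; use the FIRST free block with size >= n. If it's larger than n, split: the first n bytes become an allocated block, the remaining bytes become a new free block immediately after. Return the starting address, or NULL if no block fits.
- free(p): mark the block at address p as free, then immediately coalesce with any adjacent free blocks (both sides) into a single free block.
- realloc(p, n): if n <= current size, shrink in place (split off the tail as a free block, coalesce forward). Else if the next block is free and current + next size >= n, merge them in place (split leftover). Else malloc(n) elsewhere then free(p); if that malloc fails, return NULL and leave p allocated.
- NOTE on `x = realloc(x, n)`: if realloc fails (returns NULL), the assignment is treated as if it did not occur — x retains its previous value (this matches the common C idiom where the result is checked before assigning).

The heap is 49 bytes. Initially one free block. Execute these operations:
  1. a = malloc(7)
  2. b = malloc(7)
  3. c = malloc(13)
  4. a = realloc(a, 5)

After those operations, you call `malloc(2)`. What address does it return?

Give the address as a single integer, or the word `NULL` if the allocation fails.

Answer: 5

Derivation:
Op 1: a = malloc(7) -> a = 0; heap: [0-6 ALLOC][7-48 FREE]
Op 2: b = malloc(7) -> b = 7; heap: [0-6 ALLOC][7-13 ALLOC][14-48 FREE]
Op 3: c = malloc(13) -> c = 14; heap: [0-6 ALLOC][7-13 ALLOC][14-26 ALLOC][27-48 FREE]
Op 4: a = realloc(a, 5) -> a = 0; heap: [0-4 ALLOC][5-6 FREE][7-13 ALLOC][14-26 ALLOC][27-48 FREE]
malloc(2): first-fit scan over [0-4 ALLOC][5-6 FREE][7-13 ALLOC][14-26 ALLOC][27-48 FREE] -> 5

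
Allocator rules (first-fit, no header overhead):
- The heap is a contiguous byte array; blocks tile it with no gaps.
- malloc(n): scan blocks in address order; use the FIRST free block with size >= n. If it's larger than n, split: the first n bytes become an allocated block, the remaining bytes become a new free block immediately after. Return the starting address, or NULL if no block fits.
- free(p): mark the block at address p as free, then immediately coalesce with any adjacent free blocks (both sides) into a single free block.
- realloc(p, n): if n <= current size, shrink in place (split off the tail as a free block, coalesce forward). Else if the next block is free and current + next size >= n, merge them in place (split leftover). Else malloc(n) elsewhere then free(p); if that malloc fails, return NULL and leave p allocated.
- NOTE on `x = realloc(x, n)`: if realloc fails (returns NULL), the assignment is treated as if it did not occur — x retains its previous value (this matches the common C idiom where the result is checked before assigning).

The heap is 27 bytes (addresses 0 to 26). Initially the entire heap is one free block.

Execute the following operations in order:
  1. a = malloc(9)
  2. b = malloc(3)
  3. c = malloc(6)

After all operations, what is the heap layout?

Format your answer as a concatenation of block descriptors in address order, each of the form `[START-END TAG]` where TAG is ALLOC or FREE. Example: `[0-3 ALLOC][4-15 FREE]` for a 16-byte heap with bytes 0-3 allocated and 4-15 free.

Op 1: a = malloc(9) -> a = 0; heap: [0-8 ALLOC][9-26 FREE]
Op 2: b = malloc(3) -> b = 9; heap: [0-8 ALLOC][9-11 ALLOC][12-26 FREE]
Op 3: c = malloc(6) -> c = 12; heap: [0-8 ALLOC][9-11 ALLOC][12-17 ALLOC][18-26 FREE]

Answer: [0-8 ALLOC][9-11 ALLOC][12-17 ALLOC][18-26 FREE]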